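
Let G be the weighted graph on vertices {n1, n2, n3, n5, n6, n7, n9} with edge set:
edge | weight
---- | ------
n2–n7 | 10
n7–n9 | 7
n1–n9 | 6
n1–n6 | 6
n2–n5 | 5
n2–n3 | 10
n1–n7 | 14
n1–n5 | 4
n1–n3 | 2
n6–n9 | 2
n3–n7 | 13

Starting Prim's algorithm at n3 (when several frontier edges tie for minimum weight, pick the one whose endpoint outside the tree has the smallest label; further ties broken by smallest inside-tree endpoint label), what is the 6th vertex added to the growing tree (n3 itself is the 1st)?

Prim, starting at n3.
Step 1: frontier [n1–n3 2, n2–n3 10, n3–n7 13] → take n1–n3 (2); add n1.
Step 2: frontier [n1–n5 4, n1–n6 6, n1–n9 6, n1–n7 14, n2–n3 10, n3–n7 13] → take n1–n5 (4); add n5.
Step 3: frontier [n1–n6 6, n1–n9 6, n1–n7 14, n2–n3 10, n3–n7 13, n2–n5 5] → take n2–n5 (5); add n2.
Step 4: frontier [n1–n6 6, n1–n9 6, n1–n7 14, n2–n7 10, n3–n7 13] → take n1–n6 (6); add n6.
Step 5: frontier [n1–n9 6, n1–n7 14, n2–n7 10, n3–n7 13, n6–n9 2] → take n6–n9 (2); add n9.
Step 6: frontier [n1–n7 14, n2–n7 10, n3–n7 13, n7–n9 7] → take n7–n9 (7); add n7.
Vertex order: n3, n1, n5, n2, n6, n9, n7. The 6th vertex is n9.

n9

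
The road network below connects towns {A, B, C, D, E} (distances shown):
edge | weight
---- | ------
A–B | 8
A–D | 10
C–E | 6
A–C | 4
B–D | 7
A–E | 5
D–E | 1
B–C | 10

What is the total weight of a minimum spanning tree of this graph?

17

Kruskal: consider edges lightest-first.
D–E (1): add — endpoints in different components.
A–C (4): add — endpoints in different components.
A–E (5): add — endpoints in different components.
C–E (6): skip — C and E already connected.
B–D (7): add — endpoints in different components.
MST edges: D–E, A–C, A–E, B–D; total weight 1+4+5+7 = 17.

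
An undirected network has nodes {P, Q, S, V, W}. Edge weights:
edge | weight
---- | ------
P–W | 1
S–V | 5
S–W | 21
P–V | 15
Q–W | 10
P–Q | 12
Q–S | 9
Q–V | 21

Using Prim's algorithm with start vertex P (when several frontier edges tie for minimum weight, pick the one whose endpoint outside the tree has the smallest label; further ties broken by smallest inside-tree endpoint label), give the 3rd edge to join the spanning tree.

Grow the tree from P using Prim:
Step 1: cheapest edge leaving the tree is P–W (1); add W.
Step 2: cheapest edge leaving the tree is Q–W (10); add Q.
Step 3: cheapest edge leaving the tree is Q–S (9); add S.
Step 4: cheapest edge leaving the tree is S–V (5); add V.
The 3rd edge added is Q–S.

Q-S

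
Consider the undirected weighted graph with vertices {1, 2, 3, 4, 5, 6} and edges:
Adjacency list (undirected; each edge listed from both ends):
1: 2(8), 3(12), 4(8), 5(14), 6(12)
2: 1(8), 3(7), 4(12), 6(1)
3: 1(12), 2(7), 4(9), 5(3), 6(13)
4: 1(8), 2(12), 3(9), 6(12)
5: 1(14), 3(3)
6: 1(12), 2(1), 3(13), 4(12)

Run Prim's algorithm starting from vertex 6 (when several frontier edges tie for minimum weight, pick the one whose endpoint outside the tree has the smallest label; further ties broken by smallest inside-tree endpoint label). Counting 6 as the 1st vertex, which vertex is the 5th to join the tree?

Prim's algorithm from 6:
Step 1: cheapest edge leaving the tree is 2-6 (1); add 2.
Step 2: cheapest edge leaving the tree is 2-3 (7); add 3.
Step 3: cheapest edge leaving the tree is 3-5 (3); add 5.
Step 4: cheapest edge leaving the tree is 1-2 (8); add 1.
Step 5: cheapest edge leaving the tree is 1-4 (8); add 4.
Vertex order: 6, 2, 3, 5, 1, 4. The 5th vertex is 1.

1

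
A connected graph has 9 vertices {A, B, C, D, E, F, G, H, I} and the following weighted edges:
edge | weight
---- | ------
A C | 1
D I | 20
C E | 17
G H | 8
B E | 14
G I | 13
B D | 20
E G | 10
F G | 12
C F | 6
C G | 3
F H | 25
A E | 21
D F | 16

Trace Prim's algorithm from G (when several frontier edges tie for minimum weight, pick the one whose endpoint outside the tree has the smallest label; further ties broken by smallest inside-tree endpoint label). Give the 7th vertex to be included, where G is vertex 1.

Prim, starting at G.
Step 1: frontier [C G 3, G H 8, E G 10, F G 12, G I 13] → take C G (3); add C.
Step 2: frontier [A C 1, C F 6, C E 17, G H 8, E G 10, F G 12, G I 13] → take A C (1); add A.
Step 3: frontier [A E 21, C F 6, C E 17, G H 8, E G 10, F G 12, G I 13] → take C F (6); add F.
Step 4: frontier [A E 21, C E 17, D F 16, F H 25, G H 8, E G 10, G I 13] → take G H (8); add H.
Step 5: frontier [A E 21, C E 17, D F 16, E G 10, G I 13] → take E G (10); add E.
Step 6: frontier [B E 14, D F 16, G I 13] → take G I (13); add I.
Step 7: frontier [B E 14, D F 16, D I 20] → take B E (14); add B.
Step 8: frontier [B D 20, D F 16, D I 20] → take D F (16); add D.
Vertex order: G, C, A, F, H, E, I, B, D. The 7th vertex is I.

I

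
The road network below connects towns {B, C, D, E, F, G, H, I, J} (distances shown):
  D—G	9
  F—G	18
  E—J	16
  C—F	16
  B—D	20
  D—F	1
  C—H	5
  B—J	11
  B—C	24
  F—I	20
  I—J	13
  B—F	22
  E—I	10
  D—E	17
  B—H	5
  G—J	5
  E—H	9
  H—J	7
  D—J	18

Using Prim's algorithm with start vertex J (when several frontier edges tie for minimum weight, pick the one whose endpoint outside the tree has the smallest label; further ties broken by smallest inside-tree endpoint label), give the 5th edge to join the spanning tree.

D-G

Prim's algorithm from J:
Step 1: cheapest edge leaving the tree is G—J (5); add G.
Step 2: cheapest edge leaving the tree is H—J (7); add H.
Step 3: cheapest edge leaving the tree is B—H (5); add B.
Step 4: cheapest edge leaving the tree is C—H (5); add C.
Step 5: cheapest edge leaving the tree is D—G (9); add D.
Step 6: cheapest edge leaving the tree is D—F (1); add F.
Step 7: cheapest edge leaving the tree is E—H (9); add E.
Step 8: cheapest edge leaving the tree is E—I (10); add I.
The 5th edge added is D—G.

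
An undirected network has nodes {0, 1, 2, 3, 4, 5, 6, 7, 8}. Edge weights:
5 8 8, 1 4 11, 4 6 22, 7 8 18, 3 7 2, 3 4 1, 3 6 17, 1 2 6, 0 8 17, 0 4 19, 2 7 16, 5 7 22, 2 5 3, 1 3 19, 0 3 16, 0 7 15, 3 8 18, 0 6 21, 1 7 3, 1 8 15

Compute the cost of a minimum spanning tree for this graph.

55

Kruskal's algorithm — process edges by increasing weight (ties by edge label):
3 4 (1): add — endpoints in different components.
3 7 (2): add — endpoints in different components.
1 7 (3): add — endpoints in different components.
2 5 (3): add — endpoints in different components.
1 2 (6): add — endpoints in different components.
5 8 (8): add — endpoints in different components.
1 4 (11): skip — 1 and 4 already connected.
0 7 (15): add — endpoints in different components.
1 8 (15): skip — 1 and 8 already connected.
0 3 (16): skip — 0 and 3 already connected.
2 7 (16): skip — 2 and 7 already connected.
0 8 (17): skip — 0 and 8 already connected.
3 6 (17): add — endpoints in different components.
MST edges: 3 4, 3 7, 1 7, 2 5, 1 2, 5 8, 0 7, 3 6; total weight 1+2+3+3+6+8+15+17 = 55.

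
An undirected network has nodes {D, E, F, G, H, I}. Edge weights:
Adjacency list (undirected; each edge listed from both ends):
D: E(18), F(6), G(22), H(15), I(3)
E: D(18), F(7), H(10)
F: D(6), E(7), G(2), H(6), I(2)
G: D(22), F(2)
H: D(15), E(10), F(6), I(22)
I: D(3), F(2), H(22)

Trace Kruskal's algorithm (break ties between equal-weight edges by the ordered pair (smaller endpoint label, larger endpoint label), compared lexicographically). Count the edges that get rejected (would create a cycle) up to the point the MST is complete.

Kruskal's algorithm — process edges by increasing weight (ties by edge label):
F–G (2): add. Components now {D} {E} {F,G} {H} {I}
F–I (2): add. Components now {D} {E} {F,G,I} {H}
D–I (3): add. Components now {D,F,G,I} {E} {H}
D–F (6): skip — D and F already connected.
F–H (6): add. Components now {D,F,G,H,I} {E}
E–F (7): add. Components now {D,E,F,G,H,I}
Edges rejected before the tree was complete: 1.

1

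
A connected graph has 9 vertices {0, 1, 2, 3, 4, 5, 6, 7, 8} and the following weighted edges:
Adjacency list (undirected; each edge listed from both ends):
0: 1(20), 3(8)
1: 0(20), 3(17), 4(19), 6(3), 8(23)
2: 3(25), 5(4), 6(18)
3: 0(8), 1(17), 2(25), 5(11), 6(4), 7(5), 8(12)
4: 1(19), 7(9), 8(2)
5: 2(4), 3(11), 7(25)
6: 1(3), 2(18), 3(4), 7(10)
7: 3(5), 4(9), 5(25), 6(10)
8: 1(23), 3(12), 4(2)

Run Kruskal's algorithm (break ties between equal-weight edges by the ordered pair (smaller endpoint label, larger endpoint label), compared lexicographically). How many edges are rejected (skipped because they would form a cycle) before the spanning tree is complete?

1

Sort edges by weight, then run Kruskal:
4-8 (2): add — endpoints in different components.
1-6 (3): add — endpoints in different components.
2-5 (4): add — endpoints in different components.
3-6 (4): add — endpoints in different components.
3-7 (5): add — endpoints in different components.
0-3 (8): add — endpoints in different components.
4-7 (9): add — endpoints in different components.
6-7 (10): skip — 6 and 7 already connected.
3-5 (11): add — endpoints in different components.
Edges rejected before the tree was complete: 1.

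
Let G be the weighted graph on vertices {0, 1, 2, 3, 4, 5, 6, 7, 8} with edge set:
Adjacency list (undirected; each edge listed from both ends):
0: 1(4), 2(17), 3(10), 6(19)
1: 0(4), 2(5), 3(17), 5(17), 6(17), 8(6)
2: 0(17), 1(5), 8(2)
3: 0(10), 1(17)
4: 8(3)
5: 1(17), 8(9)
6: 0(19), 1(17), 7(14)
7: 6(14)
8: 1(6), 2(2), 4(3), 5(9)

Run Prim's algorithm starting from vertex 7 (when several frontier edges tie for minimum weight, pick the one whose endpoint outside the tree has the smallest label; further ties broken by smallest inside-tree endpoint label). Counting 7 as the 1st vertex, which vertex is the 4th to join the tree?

0

Prim's algorithm from 7:
Step 1: cheapest edge leaving the tree is 6-7 (14); add 6.
Step 2: cheapest edge leaving the tree is 1-6 (17); add 1.
Step 3: cheapest edge leaving the tree is 0-1 (4); add 0.
Step 4: cheapest edge leaving the tree is 1-2 (5); add 2.
Step 5: cheapest edge leaving the tree is 2-8 (2); add 8.
Step 6: cheapest edge leaving the tree is 4-8 (3); add 4.
Step 7: cheapest edge leaving the tree is 5-8 (9); add 5.
Step 8: cheapest edge leaving the tree is 0-3 (10); add 3.
Vertex order: 7, 6, 1, 0, 2, 8, 4, 5, 3. The 4th vertex is 0.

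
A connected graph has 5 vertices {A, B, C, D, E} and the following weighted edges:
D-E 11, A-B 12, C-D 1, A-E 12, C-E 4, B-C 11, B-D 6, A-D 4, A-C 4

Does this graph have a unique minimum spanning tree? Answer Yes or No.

No

Kruskal: consider edges lightest-first.
C-D (1): add. Components now {A} {B} {C,D} {E}
A-C (4): add. Components now {A,C,D} {B} {E}
A-D (4): skip — A and D already connected.
C-E (4): add. Components now {A,C,D,E} {B}
B-D (6): add. Components now {A,B,C,D,E}
Non-tree edge A-D has weight 4, equal to the heaviest edge on its tree cycle — swapping gives another MST of the same weight. Not unique.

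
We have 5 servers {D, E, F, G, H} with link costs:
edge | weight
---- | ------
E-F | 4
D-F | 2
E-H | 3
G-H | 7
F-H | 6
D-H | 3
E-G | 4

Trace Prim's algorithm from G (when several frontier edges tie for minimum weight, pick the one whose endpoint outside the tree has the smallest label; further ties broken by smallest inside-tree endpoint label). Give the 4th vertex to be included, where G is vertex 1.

D

Prim's algorithm from G:
Step 1: cheapest edge leaving the tree is E-G (4); add E.
Step 2: cheapest edge leaving the tree is E-H (3); add H.
Step 3: cheapest edge leaving the tree is D-H (3); add D.
Step 4: cheapest edge leaving the tree is D-F (2); add F.
Vertex order: G, E, H, D, F. The 4th vertex is D.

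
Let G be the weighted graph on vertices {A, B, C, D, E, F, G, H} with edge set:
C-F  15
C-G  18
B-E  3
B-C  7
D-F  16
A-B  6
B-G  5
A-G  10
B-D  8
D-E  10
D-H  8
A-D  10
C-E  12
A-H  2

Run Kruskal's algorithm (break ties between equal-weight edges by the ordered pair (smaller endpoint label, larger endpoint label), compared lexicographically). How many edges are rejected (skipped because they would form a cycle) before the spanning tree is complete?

5

Kruskal's algorithm — process edges by increasing weight (ties by edge label):
A-H (2): add — endpoints in different components.
B-E (3): add — endpoints in different components.
B-G (5): add — endpoints in different components.
A-B (6): add — endpoints in different components.
B-C (7): add — endpoints in different components.
B-D (8): add — endpoints in different components.
D-H (8): skip — D and H already connected.
A-D (10): skip — A and D already connected.
A-G (10): skip — A and G already connected.
D-E (10): skip — D and E already connected.
C-E (12): skip — C and E already connected.
C-F (15): add — endpoints in different components.
Edges rejected before the tree was complete: 5.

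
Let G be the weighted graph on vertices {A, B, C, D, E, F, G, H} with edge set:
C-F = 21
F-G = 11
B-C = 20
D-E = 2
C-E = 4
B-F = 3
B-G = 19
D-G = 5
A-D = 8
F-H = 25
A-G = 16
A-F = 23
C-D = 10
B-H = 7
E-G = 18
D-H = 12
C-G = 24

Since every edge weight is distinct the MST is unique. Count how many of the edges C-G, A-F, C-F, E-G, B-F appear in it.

Kruskal: consider edges lightest-first.
D-E (2): add — endpoints in different components.
B-F (3): add — endpoints in different components.
C-E (4): add — endpoints in different components.
D-G (5): add — endpoints in different components.
B-H (7): add — endpoints in different components.
A-D (8): add — endpoints in different components.
C-D (10): skip — C and D already connected.
F-G (11): add — endpoints in different components.
MST edge set: {D-E, B-F, C-E, D-G, B-H, A-D, F-G}.
Of the listed edges, {B-F} are in the MST → 1.

1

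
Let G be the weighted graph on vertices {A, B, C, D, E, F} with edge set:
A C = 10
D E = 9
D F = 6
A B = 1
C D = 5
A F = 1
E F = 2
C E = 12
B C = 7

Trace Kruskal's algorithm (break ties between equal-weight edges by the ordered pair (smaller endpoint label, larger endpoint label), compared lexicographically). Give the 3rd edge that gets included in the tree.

E-F

Sort edges by weight, then run Kruskal:
A B (1): add. Components now {A,B} {C} {D} {E} {F}
A F (1): add. Components now {A,B,F} {C} {D} {E}
E F (2): add. Components now {A,B,E,F} {C} {D}
C D (5): add. Components now {A,B,E,F} {C,D}
D F (6): add. Components now {A,B,C,D,E,F}
The 3rd edge added is E F.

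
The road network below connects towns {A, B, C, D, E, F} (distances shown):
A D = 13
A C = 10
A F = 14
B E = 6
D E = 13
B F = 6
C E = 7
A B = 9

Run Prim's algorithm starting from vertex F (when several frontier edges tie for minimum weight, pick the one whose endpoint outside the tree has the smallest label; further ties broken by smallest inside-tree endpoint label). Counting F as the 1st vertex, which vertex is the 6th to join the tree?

D

Grow the tree from F using Prim:
Step 1: cheapest edge leaving the tree is B F (6); add B.
Step 2: cheapest edge leaving the tree is B E (6); add E.
Step 3: cheapest edge leaving the tree is C E (7); add C.
Step 4: cheapest edge leaving the tree is A B (9); add A.
Step 5: cheapest edge leaving the tree is A D (13); add D.
Vertex order: F, B, E, C, A, D. The 6th vertex is D.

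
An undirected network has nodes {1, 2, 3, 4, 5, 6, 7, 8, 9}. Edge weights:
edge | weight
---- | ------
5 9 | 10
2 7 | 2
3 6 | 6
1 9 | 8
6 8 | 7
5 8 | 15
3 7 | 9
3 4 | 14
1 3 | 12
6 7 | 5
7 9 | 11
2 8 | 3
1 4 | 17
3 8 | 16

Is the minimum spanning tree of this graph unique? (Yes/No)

Yes

Sort edges by weight, then run Kruskal:
2 7 (2): add — endpoints in different components.
2 8 (3): add — endpoints in different components.
6 7 (5): add — endpoints in different components.
3 6 (6): add — endpoints in different components.
6 8 (7): skip — 6 and 8 already connected.
1 9 (8): add — endpoints in different components.
3 7 (9): skip — 3 and 7 already connected.
5 9 (10): add — endpoints in different components.
7 9 (11): add — endpoints in different components.
1 3 (12): skip — 1 and 3 already connected.
3 4 (14): add — endpoints in different components.
Every non-tree edge has weight strictly greater than the heaviest edge on the tree path between its endpoints, so the MST is unique.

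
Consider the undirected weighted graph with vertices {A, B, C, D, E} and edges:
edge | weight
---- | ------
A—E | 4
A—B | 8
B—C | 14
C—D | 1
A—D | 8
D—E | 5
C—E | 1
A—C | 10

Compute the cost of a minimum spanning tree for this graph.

Kruskal: consider edges lightest-first.
C—D (1): add — endpoints in different components.
C—E (1): add — endpoints in different components.
A—E (4): add — endpoints in different components.
D—E (5): skip — D and E already connected.
A—B (8): add — endpoints in different components.
MST edges: C—D, C—E, A—E, A—B; total weight 1+1+4+8 = 14.

14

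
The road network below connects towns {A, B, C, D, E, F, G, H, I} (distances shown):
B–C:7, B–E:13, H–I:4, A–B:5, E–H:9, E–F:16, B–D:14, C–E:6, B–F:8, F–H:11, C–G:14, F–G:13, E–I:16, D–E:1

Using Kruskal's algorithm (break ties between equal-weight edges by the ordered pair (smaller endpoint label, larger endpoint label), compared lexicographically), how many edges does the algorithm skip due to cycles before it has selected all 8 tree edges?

Kruskal's algorithm — process edges by increasing weight (ties by edge label):
D–E (1): add — endpoints in different components.
H–I (4): add — endpoints in different components.
A–B (5): add — endpoints in different components.
C–E (6): add — endpoints in different components.
B–C (7): add — endpoints in different components.
B–F (8): add — endpoints in different components.
E–H (9): add — endpoints in different components.
F–H (11): skip — F and H already connected.
B–E (13): skip — B and E already connected.
F–G (13): add — endpoints in different components.
Edges rejected before the tree was complete: 2.

2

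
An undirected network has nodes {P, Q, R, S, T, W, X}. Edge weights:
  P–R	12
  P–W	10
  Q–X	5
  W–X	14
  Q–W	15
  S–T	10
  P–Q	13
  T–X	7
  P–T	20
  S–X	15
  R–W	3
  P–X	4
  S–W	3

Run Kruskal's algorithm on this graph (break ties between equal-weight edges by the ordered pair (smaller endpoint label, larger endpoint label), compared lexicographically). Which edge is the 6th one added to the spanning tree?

P-W

Kruskal's algorithm — process edges by increasing weight (ties by edge label):
R–W (3): add — endpoints in different components.
S–W (3): add — endpoints in different components.
P–X (4): add — endpoints in different components.
Q–X (5): add — endpoints in different components.
T–X (7): add — endpoints in different components.
P–W (10): add — endpoints in different components.
The 6th edge added is P–W.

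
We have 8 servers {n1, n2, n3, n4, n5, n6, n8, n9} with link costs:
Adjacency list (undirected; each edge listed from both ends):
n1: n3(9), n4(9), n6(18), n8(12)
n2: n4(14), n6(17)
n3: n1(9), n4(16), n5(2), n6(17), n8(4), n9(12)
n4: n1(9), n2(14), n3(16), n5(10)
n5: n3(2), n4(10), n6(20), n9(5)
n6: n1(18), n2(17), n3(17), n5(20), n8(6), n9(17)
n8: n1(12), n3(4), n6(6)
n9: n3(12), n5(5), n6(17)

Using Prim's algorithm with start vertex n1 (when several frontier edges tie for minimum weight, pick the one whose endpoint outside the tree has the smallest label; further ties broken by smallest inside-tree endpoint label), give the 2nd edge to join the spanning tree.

n3-n5

Grow the tree from n1 using Prim:
Step 1: cheapest edge leaving the tree is n1—n3 (9); add n3.
Step 2: cheapest edge leaving the tree is n3—n5 (2); add n5.
Step 3: cheapest edge leaving the tree is n3—n8 (4); add n8.
Step 4: cheapest edge leaving the tree is n5—n9 (5); add n9.
Step 5: cheapest edge leaving the tree is n6—n8 (6); add n6.
Step 6: cheapest edge leaving the tree is n1—n4 (9); add n4.
Step 7: cheapest edge leaving the tree is n2—n4 (14); add n2.
The 2nd edge added is n3—n5.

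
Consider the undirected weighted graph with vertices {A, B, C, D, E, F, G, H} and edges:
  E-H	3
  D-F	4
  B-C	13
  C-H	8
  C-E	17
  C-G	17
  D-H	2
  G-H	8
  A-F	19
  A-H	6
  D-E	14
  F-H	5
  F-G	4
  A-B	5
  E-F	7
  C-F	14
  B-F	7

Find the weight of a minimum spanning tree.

Kruskal's algorithm — process edges by increasing weight (ties by edge label):
D-H (2): add — endpoints in different components.
E-H (3): add — endpoints in different components.
D-F (4): add — endpoints in different components.
F-G (4): add — endpoints in different components.
A-B (5): add — endpoints in different components.
F-H (5): skip — F and H already connected.
A-H (6): add — endpoints in different components.
B-F (7): skip — B and F already connected.
E-F (7): skip — E and F already connected.
C-H (8): add — endpoints in different components.
MST edges: D-H, E-H, D-F, F-G, A-B, A-H, C-H; total weight 2+3+4+4+5+6+8 = 32.

32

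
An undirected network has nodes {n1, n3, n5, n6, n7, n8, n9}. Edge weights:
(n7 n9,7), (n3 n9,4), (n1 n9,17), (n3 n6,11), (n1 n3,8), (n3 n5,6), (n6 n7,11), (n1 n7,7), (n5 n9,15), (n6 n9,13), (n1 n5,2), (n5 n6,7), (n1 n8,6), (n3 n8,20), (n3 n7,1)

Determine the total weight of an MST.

Grow the tree from n5 using Prim:
Step 1: cheapest edge leaving the tree is n1 n5 (2); add n1.
Step 2: cheapest edge leaving the tree is n3 n5 (6); add n3.
Step 3: cheapest edge leaving the tree is n3 n7 (1); add n7.
Step 4: cheapest edge leaving the tree is n3 n9 (4); add n9.
Step 5: cheapest edge leaving the tree is n1 n8 (6); add n8.
Step 6: cheapest edge leaving the tree is n5 n6 (7); add n6.
MST edges: n1 n5, n3 n5, n3 n7, n3 n9, n1 n8, n5 n6; total weight 2+6+1+4+6+7 = 26.

26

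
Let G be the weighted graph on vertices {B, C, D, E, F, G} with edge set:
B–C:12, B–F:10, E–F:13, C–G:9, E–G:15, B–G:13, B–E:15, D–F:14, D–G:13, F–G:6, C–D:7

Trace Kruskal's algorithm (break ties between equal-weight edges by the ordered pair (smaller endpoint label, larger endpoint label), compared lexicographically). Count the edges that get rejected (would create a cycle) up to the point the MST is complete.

3

Kruskal: consider edges lightest-first.
F–G (6): add — endpoints in different components.
C–D (7): add — endpoints in different components.
C–G (9): add — endpoints in different components.
B–F (10): add — endpoints in different components.
B–C (12): skip — B and C already connected.
B–G (13): skip — B and G already connected.
D–G (13): skip — D and G already connected.
E–F (13): add — endpoints in different components.
Edges rejected before the tree was complete: 3.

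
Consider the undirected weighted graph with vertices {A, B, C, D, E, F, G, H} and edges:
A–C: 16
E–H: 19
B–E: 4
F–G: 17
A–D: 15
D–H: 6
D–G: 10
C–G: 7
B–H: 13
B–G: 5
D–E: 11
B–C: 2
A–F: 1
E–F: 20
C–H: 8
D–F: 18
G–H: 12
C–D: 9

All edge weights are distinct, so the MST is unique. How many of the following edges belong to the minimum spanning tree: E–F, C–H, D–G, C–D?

1

Kruskal's algorithm — process edges by increasing weight (ties by edge label):
A–F (1): add — endpoints in different components.
B–C (2): add — endpoints in different components.
B–E (4): add — endpoints in different components.
B–G (5): add — endpoints in different components.
D–H (6): add — endpoints in different components.
C–G (7): skip — C and G already connected.
C–H (8): add — endpoints in different components.
C–D (9): skip — C and D already connected.
D–G (10): skip — D and G already connected.
D–E (11): skip — D and E already connected.
G–H (12): skip — G and H already connected.
B–H (13): skip — B and H already connected.
A–D (15): add — endpoints in different components.
MST edge set: {A–F, B–C, B–E, B–G, D–H, C–H, A–D}.
Of the listed edges, {C–H} are in the MST → 1.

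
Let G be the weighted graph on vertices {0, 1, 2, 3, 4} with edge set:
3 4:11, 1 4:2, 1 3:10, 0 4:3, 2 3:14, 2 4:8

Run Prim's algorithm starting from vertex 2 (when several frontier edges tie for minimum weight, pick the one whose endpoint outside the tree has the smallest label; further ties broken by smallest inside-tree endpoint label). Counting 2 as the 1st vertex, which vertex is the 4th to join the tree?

0

Grow the tree from 2 using Prim:
Step 1: cheapest edge leaving the tree is 2 4 (8); add 4.
Step 2: cheapest edge leaving the tree is 1 4 (2); add 1.
Step 3: cheapest edge leaving the tree is 0 4 (3); add 0.
Step 4: cheapest edge leaving the tree is 1 3 (10); add 3.
Vertex order: 2, 4, 1, 0, 3. The 4th vertex is 0.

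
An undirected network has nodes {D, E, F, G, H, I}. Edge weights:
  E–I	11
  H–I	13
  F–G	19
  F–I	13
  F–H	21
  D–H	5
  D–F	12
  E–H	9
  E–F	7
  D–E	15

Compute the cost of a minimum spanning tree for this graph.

Kruskal: consider edges lightest-first.
D–H (5): add. Components now {D,H} {E} {F} {G} {I}
E–F (7): add. Components now {D,H} {E,F} {G} {I}
E–H (9): add. Components now {D,E,F,H} {G} {I}
E–I (11): add. Components now {D,E,F,H,I} {G}
D–F (12): skip — D and F already connected.
F–I (13): skip — F and I already connected.
H–I (13): skip — H and I already connected.
D–E (15): skip — D and E already connected.
F–G (19): add. Components now {D,E,F,G,H,I}
MST edges: D–H, E–F, E–H, E–I, F–G; total weight 5+7+9+11+19 = 51.

51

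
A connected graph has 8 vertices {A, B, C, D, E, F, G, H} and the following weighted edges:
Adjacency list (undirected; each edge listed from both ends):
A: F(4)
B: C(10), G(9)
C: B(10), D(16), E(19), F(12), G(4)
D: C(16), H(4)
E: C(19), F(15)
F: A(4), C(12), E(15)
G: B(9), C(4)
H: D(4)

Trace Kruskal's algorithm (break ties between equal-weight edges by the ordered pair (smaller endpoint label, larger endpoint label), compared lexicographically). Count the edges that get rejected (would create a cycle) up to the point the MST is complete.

1

Sort edges by weight, then run Kruskal:
A–F (4): add — endpoints in different components.
C–G (4): add — endpoints in different components.
D–H (4): add — endpoints in different components.
B–G (9): add — endpoints in different components.
B–C (10): skip — B and C already connected.
C–F (12): add — endpoints in different components.
E–F (15): add — endpoints in different components.
C–D (16): add — endpoints in different components.
Edges rejected before the tree was complete: 1.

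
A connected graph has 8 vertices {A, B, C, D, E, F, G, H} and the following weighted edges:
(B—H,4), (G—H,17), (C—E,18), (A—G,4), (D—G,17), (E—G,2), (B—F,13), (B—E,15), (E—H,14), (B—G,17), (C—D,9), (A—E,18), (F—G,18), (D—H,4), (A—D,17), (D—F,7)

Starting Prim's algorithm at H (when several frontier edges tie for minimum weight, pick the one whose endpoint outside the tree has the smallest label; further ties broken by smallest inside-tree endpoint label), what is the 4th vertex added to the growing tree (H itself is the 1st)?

Prim's algorithm from H:
Step 1: cheapest edge leaving the tree is B—H (4); add B.
Step 2: cheapest edge leaving the tree is D—H (4); add D.
Step 3: cheapest edge leaving the tree is D—F (7); add F.
Step 4: cheapest edge leaving the tree is C—D (9); add C.
Step 5: cheapest edge leaving the tree is E—H (14); add E.
Step 6: cheapest edge leaving the tree is E—G (2); add G.
Step 7: cheapest edge leaving the tree is A—G (4); add A.
Vertex order: H, B, D, F, C, E, G, A. The 4th vertex is F.

F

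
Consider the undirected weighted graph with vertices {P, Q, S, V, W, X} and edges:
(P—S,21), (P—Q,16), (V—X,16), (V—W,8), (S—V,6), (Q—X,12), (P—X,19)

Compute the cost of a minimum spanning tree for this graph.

58

Sort edges by weight, then run Kruskal:
S—V (6): add. Components now {X} {Q} {S,V} {W} {P}
V—W (8): add. Components now {X} {Q} {S,V,W} {P}
Q—X (12): add. Components now {Q,X} {S,V,W} {P}
P—Q (16): add. Components now {P,Q,X} {S,V,W}
V—X (16): add. Components now {P,Q,S,V,W,X}
MST edges: S—V, V—W, Q—X, P—Q, V—X; total weight 6+8+12+16+16 = 58.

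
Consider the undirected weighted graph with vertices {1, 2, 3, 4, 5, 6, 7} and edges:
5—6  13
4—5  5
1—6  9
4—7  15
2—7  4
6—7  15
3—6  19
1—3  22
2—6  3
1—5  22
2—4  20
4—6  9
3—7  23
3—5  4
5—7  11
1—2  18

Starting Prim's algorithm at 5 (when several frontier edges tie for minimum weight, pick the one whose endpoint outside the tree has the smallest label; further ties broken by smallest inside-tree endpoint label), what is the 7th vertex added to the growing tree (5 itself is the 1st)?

Prim's algorithm from 5:
Step 1: cheapest edge leaving the tree is 3—5 (4); add 3.
Step 2: cheapest edge leaving the tree is 4—5 (5); add 4.
Step 3: cheapest edge leaving the tree is 4—6 (9); add 6.
Step 4: cheapest edge leaving the tree is 2—6 (3); add 2.
Step 5: cheapest edge leaving the tree is 2—7 (4); add 7.
Step 6: cheapest edge leaving the tree is 1—6 (9); add 1.
Vertex order: 5, 3, 4, 6, 2, 7, 1. The 7th vertex is 1.

1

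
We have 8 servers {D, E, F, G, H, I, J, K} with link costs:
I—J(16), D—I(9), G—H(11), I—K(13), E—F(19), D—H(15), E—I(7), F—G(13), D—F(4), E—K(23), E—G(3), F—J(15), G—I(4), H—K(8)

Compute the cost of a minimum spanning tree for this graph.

54

Kruskal's algorithm — process edges by increasing weight (ties by edge label):
E—G (3): add — endpoints in different components.
D—F (4): add — endpoints in different components.
G—I (4): add — endpoints in different components.
E—I (7): skip — E and I already connected.
H—K (8): add — endpoints in different components.
D—I (9): add — endpoints in different components.
G—H (11): add — endpoints in different components.
F—G (13): skip — F and G already connected.
I—K (13): skip — I and K already connected.
D—H (15): skip — D and H already connected.
F—J (15): add — endpoints in different components.
MST edges: E—G, D—F, G—I, H—K, D—I, G—H, F—J; total weight 3+4+4+8+9+11+15 = 54.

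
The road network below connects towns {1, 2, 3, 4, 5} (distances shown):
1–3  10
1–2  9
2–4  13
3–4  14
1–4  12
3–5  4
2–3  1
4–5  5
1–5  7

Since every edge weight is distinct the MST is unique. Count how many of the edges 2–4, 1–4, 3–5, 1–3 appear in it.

Sort edges by weight, then run Kruskal:
2–3 (1): add — endpoints in different components.
3–5 (4): add — endpoints in different components.
4–5 (5): add — endpoints in different components.
1–5 (7): add — endpoints in different components.
MST edge set: {2–3, 3–5, 4–5, 1–5}.
Of the listed edges, {3–5} are in the MST → 1.

1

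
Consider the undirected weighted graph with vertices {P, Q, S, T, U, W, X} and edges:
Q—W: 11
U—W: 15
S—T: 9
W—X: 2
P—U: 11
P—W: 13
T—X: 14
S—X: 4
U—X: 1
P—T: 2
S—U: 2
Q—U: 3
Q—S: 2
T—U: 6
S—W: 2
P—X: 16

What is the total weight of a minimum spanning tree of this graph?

15

Kruskal's algorithm — process edges by increasing weight (ties by edge label):
U—X (1): add. Components now {T} {U,X} {P} {W} {Q} {S}
P—T (2): add. Components now {P,T} {U,X} {W} {Q} {S}
Q—S (2): add. Components now {P,T} {U,X} {W} {Q,S}
S—U (2): add. Components now {P,T} {Q,S,U,X} {W}
S—W (2): add. Components now {P,T} {Q,S,U,W,X}
W—X (2): skip — X and W already connected.
Q—U (3): skip — Q and U already connected.
S—X (4): skip — X and S already connected.
T—U (6): add. Components now {P,Q,S,T,U,W,X}
MST edges: U—X, P—T, Q—S, S—U, S—W, T—U; total weight 1+2+2+2+2+6 = 15.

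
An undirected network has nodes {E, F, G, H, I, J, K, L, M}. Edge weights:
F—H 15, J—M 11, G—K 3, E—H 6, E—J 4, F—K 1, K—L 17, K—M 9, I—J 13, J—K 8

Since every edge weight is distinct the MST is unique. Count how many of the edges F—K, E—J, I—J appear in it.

Kruskal's algorithm — process edges by increasing weight (ties by edge label):
F—K (1): add — endpoints in different components.
G—K (3): add — endpoints in different components.
E—J (4): add — endpoints in different components.
E—H (6): add — endpoints in different components.
J—K (8): add — endpoints in different components.
K—M (9): add — endpoints in different components.
J—M (11): skip — J and M already connected.
I—J (13): add — endpoints in different components.
F—H (15): skip — F and H already connected.
K—L (17): add — endpoints in different components.
MST edge set: {F—K, G—K, E—J, E—H, J—K, K—M, I—J, K—L}.
Of the listed edges, {F—K, E—J, I—J} are in the MST → 3.

3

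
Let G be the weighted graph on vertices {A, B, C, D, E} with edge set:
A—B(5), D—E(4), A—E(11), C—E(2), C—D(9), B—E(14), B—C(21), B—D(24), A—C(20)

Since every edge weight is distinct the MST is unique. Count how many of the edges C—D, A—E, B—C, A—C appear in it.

Sort edges by weight, then run Kruskal:
C—E (2): add — endpoints in different components.
D—E (4): add — endpoints in different components.
A—B (5): add — endpoints in different components.
C—D (9): skip — C and D already connected.
A—E (11): add — endpoints in different components.
MST edge set: {C—E, D—E, A—B, A—E}.
Of the listed edges, {A—E} are in the MST → 1.

1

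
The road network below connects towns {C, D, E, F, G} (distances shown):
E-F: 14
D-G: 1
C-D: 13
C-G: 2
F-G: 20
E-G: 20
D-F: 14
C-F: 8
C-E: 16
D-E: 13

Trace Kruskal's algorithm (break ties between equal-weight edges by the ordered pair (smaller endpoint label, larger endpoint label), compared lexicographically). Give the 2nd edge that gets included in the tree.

Sort edges by weight, then run Kruskal:
D-G (1): add. Components now {C} {D,G} {E} {F}
C-G (2): add. Components now {C,D,G} {E} {F}
C-F (8): add. Components now {C,D,F,G} {E}
C-D (13): skip — C and D already connected.
D-E (13): add. Components now {C,D,E,F,G}
The 2nd edge added is C-G.

C-G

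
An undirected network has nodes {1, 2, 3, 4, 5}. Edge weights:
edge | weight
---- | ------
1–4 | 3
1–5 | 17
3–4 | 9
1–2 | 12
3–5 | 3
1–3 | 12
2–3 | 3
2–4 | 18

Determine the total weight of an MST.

18

Prim, starting at 5.
Step 1: cheapest edge leaving the tree is 3–5 (3); add 3.
Step 2: cheapest edge leaving the tree is 2–3 (3); add 2.
Step 3: cheapest edge leaving the tree is 3–4 (9); add 4.
Step 4: cheapest edge leaving the tree is 1–4 (3); add 1.
MST edges: 3–5, 2–3, 3–4, 1–4; total weight 3+3+9+3 = 18.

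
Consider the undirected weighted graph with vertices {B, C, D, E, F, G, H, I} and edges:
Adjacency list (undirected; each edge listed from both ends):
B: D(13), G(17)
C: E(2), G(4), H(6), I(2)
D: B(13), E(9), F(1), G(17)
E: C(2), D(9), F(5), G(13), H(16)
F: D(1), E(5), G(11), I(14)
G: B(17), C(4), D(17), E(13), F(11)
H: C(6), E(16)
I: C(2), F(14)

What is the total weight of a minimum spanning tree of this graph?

Prim's algorithm from B:
Step 1: cheapest edge leaving the tree is B D (13); add D.
Step 2: cheapest edge leaving the tree is D F (1); add F.
Step 3: cheapest edge leaving the tree is E F (5); add E.
Step 4: cheapest edge leaving the tree is C E (2); add C.
Step 5: cheapest edge leaving the tree is C I (2); add I.
Step 6: cheapest edge leaving the tree is C G (4); add G.
Step 7: cheapest edge leaving the tree is C H (6); add H.
MST edges: B D, D F, E F, C E, C I, C G, C H; total weight 13+1+5+2+2+4+6 = 33.

33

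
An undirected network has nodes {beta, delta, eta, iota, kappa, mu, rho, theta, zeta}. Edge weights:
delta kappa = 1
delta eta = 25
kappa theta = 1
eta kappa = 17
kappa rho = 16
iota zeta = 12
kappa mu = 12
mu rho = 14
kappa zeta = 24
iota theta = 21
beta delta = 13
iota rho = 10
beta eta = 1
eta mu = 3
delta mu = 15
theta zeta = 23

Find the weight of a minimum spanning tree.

54

Kruskal's algorithm — process edges by increasing weight (ties by edge label):
beta eta (1): add — endpoints in different components.
delta kappa (1): add — endpoints in different components.
kappa theta (1): add — endpoints in different components.
eta mu (3): add — endpoints in different components.
iota rho (10): add — endpoints in different components.
iota zeta (12): add — endpoints in different components.
kappa mu (12): add — endpoints in different components.
beta delta (13): skip — delta and beta already connected.
mu rho (14): add — endpoints in different components.
MST edges: beta eta, delta kappa, kappa theta, eta mu, iota rho, iota zeta, kappa mu, mu rho; total weight 1+1+1+3+10+12+12+14 = 54.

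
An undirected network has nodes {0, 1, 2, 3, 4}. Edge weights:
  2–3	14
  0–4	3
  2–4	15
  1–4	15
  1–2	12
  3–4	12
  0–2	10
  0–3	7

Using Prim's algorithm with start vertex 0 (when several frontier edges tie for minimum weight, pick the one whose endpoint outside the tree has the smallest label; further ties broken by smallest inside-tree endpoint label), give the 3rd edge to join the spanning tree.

0-2

Grow the tree from 0 using Prim:
Step 1: frontier [0–4 3, 0–3 7, 0–2 10] → take 0–4 (3); add 4.
Step 2: frontier [0–3 7, 0–2 10, 3–4 12, 1–4 15, 2–4 15] → take 0–3 (7); add 3.
Step 3: frontier [0–2 10, 2–3 14, 1–4 15, 2–4 15] → take 0–2 (10); add 2.
Step 4: frontier [1–2 12, 1–4 15] → take 1–2 (12); add 1.
The 3rd edge added is 0–2.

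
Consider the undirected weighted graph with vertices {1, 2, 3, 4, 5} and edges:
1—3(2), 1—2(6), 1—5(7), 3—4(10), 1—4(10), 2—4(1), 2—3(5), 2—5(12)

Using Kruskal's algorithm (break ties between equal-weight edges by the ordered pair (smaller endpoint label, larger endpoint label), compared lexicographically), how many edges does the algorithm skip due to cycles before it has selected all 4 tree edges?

1

Sort edges by weight, then run Kruskal:
2—4 (1): add — endpoints in different components.
1—3 (2): add — endpoints in different components.
2—3 (5): add — endpoints in different components.
1—2 (6): skip — 1 and 2 already connected.
1—5 (7): add — endpoints in different components.
Edges rejected before the tree was complete: 1.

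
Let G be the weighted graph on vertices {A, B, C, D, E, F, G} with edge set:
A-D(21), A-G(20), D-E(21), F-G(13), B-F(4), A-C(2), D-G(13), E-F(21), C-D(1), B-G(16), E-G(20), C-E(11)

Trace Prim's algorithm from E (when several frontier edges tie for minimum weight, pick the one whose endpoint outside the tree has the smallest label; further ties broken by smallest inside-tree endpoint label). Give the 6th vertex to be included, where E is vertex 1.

Prim's algorithm from E:
Step 1: frontier [C-E 11, E-G 20, D-E 21, E-F 21] → take C-E (11); add C.
Step 2: frontier [C-D 1, A-C 2, E-G 20, D-E 21, E-F 21] → take C-D (1); add D.
Step 3: frontier [A-C 2, D-G 13, A-D 21, E-G 20, E-F 21] → take A-C (2); add A.
Step 4: frontier [A-G 20, D-G 13, E-G 20, E-F 21] → take D-G (13); add G.
Step 5: frontier [E-F 21, F-G 13, B-G 16] → take F-G (13); add F.
Step 6: frontier [B-F 4, B-G 16] → take B-F (4); add B.
Vertex order: E, C, D, A, G, F, B. The 6th vertex is F.

F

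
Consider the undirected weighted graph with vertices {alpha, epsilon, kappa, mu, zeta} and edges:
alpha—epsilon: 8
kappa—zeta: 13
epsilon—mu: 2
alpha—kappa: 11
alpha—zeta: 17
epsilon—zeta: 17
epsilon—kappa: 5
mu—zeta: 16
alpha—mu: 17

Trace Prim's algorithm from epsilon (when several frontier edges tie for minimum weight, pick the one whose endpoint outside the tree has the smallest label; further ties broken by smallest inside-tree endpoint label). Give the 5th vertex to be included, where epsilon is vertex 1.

Grow the tree from epsilon using Prim:
Step 1: frontier [epsilon—mu 2, epsilon—kappa 5, alpha—epsilon 8, epsilon—zeta 17] → take epsilon—mu (2); add mu.
Step 2: frontier [epsilon—kappa 5, alpha—epsilon 8, epsilon—zeta 17, mu—zeta 16, alpha—mu 17] → take epsilon—kappa (5); add kappa.
Step 3: frontier [alpha—epsilon 8, epsilon—zeta 17, alpha—kappa 11, kappa—zeta 13, mu—zeta 16, alpha—mu 17] → take alpha—epsilon (8); add alpha.
Step 4: frontier [alpha—zeta 17, epsilon—zeta 17, kappa—zeta 13, mu—zeta 16] → take kappa—zeta (13); add zeta.
Vertex order: epsilon, mu, kappa, alpha, zeta. The 5th vertex is zeta.

zeta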